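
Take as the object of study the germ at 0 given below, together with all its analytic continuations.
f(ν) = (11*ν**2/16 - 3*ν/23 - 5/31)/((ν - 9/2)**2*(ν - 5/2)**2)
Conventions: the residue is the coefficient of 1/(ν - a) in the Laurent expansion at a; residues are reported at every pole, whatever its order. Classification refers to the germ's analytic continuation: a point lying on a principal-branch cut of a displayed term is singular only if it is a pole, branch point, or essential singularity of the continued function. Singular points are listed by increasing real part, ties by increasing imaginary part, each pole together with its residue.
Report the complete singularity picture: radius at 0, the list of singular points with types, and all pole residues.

Denominator factor (ν - 5/2)^2: pole of order 2 at 5/2, modulus 5/2.
Denominator factor (ν - 9/2)^2: pole of order 2 at 9/2, modulus 9/2.
The radius of convergence is the smallest modulus among the singular points: 5/2.
At the order-2 pole 5/2 set g(ν) = (ν - (5/2))^2*f(ν) = (11*ν**2/16 - 3*ν/23 - 5/31)/(ν - 9/2)**2.
Order-2 pole: residue = g'(a); g'(5/2) = 324743/182528, so the residue is 324743/182528.
At the order-2 pole 9/2 set g(ν) = (ν - (9/2))^2*f(ν) = (11*ν**2/16 - 3*ν/23 - 5/31)/(ν - 5/2)**2.
Order-2 pole: residue = g'(a); g'(9/2) = -324743/182528, so the residue is -324743/182528.
List the singular points by increasing real part (a conjugate pair: the negative imaginary part first).

Radius of convergence at 0: 5/2.
At 5/2: a pole of order 2; residue 324743/182528.
At 9/2: a pole of order 2; residue -324743/182528.


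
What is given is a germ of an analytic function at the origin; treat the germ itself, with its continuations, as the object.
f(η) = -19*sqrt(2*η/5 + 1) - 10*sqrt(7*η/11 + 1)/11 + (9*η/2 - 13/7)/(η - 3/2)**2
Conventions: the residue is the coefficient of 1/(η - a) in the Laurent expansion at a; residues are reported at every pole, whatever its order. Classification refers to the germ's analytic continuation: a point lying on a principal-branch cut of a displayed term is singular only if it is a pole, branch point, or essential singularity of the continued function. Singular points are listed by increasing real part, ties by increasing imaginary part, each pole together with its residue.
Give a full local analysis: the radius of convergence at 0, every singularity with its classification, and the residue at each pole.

Denominator factor (η - 3/2)^2: pole of order 2 at 3/2, modulus 3/2.
Branch term (-19)*sqrt(1 - η/(-5/2)): its argument vanishes at η = -5/2, a square-root branch point, modulus 5/2.
Branch term (-10/11)*sqrt(1 - η/(-11/7)): its argument vanishes at η = -11/7, a square-root branch point, modulus 11/7.
The radius of convergence is the smallest modulus among the singular points: 3/2.
The branch terms are analytic at 3/2 and contribute nothing to the residue; only the rational part matters.
At the order-2 pole 3/2 set g(η) = (η - (3/2))^2*(rational part) = 9*η/2 - 13/7.
Order-2 pole: residue = g'(a); g'(3/2) = 9/2, so the residue is 9/2.
List the singular points by increasing real part (a conjugate pair: the negative imaginary part first).

Radius of convergence at 0: 3/2.
At -5/2: an algebraic (square-root) branch point.
At -11/7: an algebraic (square-root) branch point.
At 3/2: a pole of order 2; residue 9/2.


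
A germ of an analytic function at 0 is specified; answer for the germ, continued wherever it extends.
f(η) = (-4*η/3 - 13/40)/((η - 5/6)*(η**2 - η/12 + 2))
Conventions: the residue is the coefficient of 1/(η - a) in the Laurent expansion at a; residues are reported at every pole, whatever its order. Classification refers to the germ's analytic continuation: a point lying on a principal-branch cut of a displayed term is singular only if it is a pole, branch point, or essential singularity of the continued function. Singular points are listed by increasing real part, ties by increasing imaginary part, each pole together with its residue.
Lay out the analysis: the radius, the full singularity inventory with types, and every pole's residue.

Radius of convergence at 0: 5/6.
At (1/24) - ((1/24)*sqrt(1151))*i: a pole of order 1; residue (517/1890) - ((20417/2175390)*sqrt(1151))*i.
At (1/24) + ((1/24)*sqrt(1151))*i: a pole of order 1; residue (517/1890) + ((20417/2175390)*sqrt(1151))*i.
At 5/6: a pole of order 1; residue -517/945.

Denominator factor (η**2 - η/12 + 2): discriminant -1151/144, complex-conjugate roots (1/24) + ((1/24)*sqrt(1151))*i and (1/24) - ((1/24)*sqrt(1151))*i; poles of order 1, moduli sqrt(2) and sqrt(2).
Denominator factor (η - 5/6): pole of order 1 at 5/6, modulus 5/6.
The radius of convergence is the smallest modulus among the singular points: 5/6.
The factor η**2 - η/12 + 2 splits as (η - a)(η - a') with a = (1/24) - ((1/24)*sqrt(1151))*i, a' = (1/24) + ((1/24)*sqrt(1151))*i. At the order-1 pole a set g(η) = (η - a)*f(η) = [(-4*η/3 - 13/40)/(η - 5/6)] / (η - a').
Simple pole: residue = g(a) at a = (1/24) - ((1/24)*sqrt(1151))*i, which is (517/1890) - ((20417/2175390)*sqrt(1151))*i.
The factor η**2 - η/12 + 2 splits as (η - a)(η - a') with a = (1/24) + ((1/24)*sqrt(1151))*i, a' = (1/24) - ((1/24)*sqrt(1151))*i. At the order-1 pole a set g(η) = (η - a)*f(η) = [(-4*η/3 - 13/40)/(η - 5/6)] / (η - a').
Simple pole: residue = g(a) at a = (1/24) + ((1/24)*sqrt(1151))*i, which is (517/1890) + ((20417/2175390)*sqrt(1151))*i.
At the order-1 pole 5/6 set g(η) = (η - (5/6))*f(η) = (-4*η/3 - 13/40)/(η**2 - η/12 + 2).
Simple pole: residue = g(a) at a = 5/6, which is -517/945.
List the singular points by increasing real part (a conjugate pair: the negative imaginary part first).


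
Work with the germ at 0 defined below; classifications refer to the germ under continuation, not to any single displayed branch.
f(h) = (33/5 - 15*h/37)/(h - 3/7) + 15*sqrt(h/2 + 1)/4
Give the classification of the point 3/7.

The denominator factor h - 3/7 vanishes at 3/7 and appears to the power 1; the numerator there equals 8322/1295, nonzero, and no other factor vanishes.
The branch terms are analytic at this point.
Hence a pole whose order is the multiplicity, 1.

The point is a pole of order 1.


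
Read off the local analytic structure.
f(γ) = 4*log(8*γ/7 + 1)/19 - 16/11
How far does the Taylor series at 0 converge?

The radius of convergence is 7/8.

Branch term (4/19)*log(1 - γ/(-7/8)): its argument vanishes at γ = -7/8, a logarithmic branch point, modulus 7/8.
The radius of convergence is the smallest modulus among the singular points: 7/8.


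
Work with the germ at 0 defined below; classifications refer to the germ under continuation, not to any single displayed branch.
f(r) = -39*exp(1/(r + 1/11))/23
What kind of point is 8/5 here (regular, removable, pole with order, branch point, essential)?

There is no denominator, hence no pole anywhere.
The essential point of exp(1/(r - (-1/11))) is -1/11, not 8/5.
So the germ continues analytically to 8/5.

The point is a regular point.


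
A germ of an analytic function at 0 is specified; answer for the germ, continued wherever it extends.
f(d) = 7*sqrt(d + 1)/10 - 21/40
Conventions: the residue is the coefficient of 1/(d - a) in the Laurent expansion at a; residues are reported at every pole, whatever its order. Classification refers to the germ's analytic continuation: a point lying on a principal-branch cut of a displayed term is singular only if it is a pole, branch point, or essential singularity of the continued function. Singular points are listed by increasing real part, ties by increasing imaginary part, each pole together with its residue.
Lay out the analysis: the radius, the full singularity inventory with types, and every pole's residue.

Branch term (7/10)*sqrt(1 - d/(-1)): its argument vanishes at d = -1, a square-root branch point, modulus 1.
The radius of convergence is the smallest modulus among the singular points: 1.

Radius of convergence at 0: 1.
At -1: an algebraic (square-root) branch point.


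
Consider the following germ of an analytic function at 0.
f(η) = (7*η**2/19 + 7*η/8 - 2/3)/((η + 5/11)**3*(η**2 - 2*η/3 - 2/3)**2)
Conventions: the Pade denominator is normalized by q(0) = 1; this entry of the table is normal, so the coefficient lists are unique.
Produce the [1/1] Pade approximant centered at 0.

Taylor coefficients needed (expand at 0): a_0 = -3993/250, a_1 = 3166449/20000, a_2 = -1789698537/1900000.
Write the denominator as Q(η) = 1 + q1*η. Requiring Q*f - P = O(η^3) with deg P <= 1 kills the coefficients of η^2..η^2 in Q*f:
  η^2: a_2 + q1*a_1 = 0, i.e. -1789698537/1900000 + (3166449/20000)*q1 = 0.
Solving this linear system: q1 = 448209/75335.
The numerator is Q*f truncated at degree 1: P0 = a_0 = -3993/250; P1 = a_1 + q1*a_0 = 19073710491/301340000.

The Pade approximant has numerator coefficients [-3993/250, 19073710491/301340000]; denominator coefficients [1, 448209/75335].


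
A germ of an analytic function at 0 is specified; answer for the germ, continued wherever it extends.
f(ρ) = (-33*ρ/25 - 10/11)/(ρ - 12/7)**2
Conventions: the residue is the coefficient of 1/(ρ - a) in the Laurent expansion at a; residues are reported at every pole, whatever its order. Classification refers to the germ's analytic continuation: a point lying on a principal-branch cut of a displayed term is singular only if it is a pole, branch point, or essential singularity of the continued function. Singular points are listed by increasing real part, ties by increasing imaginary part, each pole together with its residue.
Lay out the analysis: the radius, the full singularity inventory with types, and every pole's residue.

Radius of convergence at 0: 12/7.
At 12/7: a pole of order 2; residue -33/25.

Denominator factor (ρ - 12/7)^2: pole of order 2 at 12/7, modulus 12/7.
The radius of convergence is the smallest modulus among the singular points: 12/7.
At the order-2 pole 12/7 set g(ρ) = (ρ - (12/7))^2*f(ρ) = -33*ρ/25 - 10/11.
Order-2 pole: residue = g'(a); g'(12/7) = -33/25, so the residue is -33/25.


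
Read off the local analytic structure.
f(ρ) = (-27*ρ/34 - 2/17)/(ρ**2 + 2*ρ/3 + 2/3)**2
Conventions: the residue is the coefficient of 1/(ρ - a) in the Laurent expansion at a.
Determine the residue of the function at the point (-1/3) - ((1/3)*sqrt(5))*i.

The factor ρ**2 + 2*ρ/3 + 2/3 splits as (ρ - a)(ρ - a') with a = (-1/3) - ((1/3)*sqrt(5))*i, a' = (-1/3) + ((1/3)*sqrt(5))*i. At the order-2 pole a set g(ρ) = (ρ - a)^2*f(ρ) = [-27*ρ/34 - 2/17] / (ρ - a')^2.
Order-2 pole: residue = g'(a); g'((-1/3) - ((1/3)*sqrt(5))*i) = ((27/680)*sqrt(5))*i, so the residue is ((27/680)*sqrt(5))*i.

The residue is ((27/680)*sqrt(5))*i.


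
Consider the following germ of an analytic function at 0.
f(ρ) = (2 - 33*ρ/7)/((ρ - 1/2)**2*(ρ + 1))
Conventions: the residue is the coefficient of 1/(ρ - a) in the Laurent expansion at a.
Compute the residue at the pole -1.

At the order-1 pole -1 set g(ρ) = (ρ - (-1))*f(ρ) = (2 - 33*ρ/7)/(ρ - 1/2)**2.
Simple pole: residue = g(a) at a = -1, which is 188/63.

The residue is 188/63.


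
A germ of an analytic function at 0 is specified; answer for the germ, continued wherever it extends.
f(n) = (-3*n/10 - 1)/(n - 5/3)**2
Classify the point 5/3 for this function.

The point is a pole of order 2.

The denominator factor n - 5/3 vanishes at 5/3 and appears to the power 2; the numerator there equals -3/2, nonzero, and no other factor vanishes.
Hence a pole whose order is the multiplicity, 2.


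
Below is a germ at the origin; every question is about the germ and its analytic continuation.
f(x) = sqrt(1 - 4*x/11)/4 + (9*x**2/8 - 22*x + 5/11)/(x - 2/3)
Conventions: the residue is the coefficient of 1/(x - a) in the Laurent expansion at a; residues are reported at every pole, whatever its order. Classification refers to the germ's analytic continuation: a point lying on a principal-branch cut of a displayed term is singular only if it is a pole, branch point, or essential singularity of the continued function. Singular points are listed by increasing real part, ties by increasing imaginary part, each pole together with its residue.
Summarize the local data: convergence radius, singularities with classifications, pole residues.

Radius of convergence at 0: 2/3.
At 2/3: a pole of order 1; residue -905/66.
At 11/4: an algebraic (square-root) branch point.

Denominator factor (x - 2/3): pole of order 1 at 2/3, modulus 2/3.
Branch term (1/4)*sqrt(1 - x/(11/4)): its argument vanishes at x = 11/4, a square-root branch point, modulus 11/4.
The radius of convergence is the smallest modulus among the singular points: 2/3.
The branch term is analytic at 2/3 and contributes nothing to the residue; only the rational part matters.
At the order-1 pole 2/3 set g(x) = (x - (2/3))*(rational part) = 9*x**2/8 - 22*x + 5/11.
Simple pole: residue = g(a) at a = 2/3, which is -905/66.
List the singular points by increasing real part (a conjugate pair: the negative imaginary part first).


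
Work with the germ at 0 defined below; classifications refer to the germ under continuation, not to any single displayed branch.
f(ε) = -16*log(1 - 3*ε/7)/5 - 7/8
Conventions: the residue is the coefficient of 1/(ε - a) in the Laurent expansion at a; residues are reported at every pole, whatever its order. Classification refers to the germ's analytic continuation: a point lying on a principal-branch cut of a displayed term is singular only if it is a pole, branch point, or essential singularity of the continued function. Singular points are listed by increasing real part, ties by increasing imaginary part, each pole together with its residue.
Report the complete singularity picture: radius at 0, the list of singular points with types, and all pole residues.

Radius of convergence at 0: 7/3.
At 7/3: a logarithmic branch point.

Branch term (-16/5)*log(1 - ε/(7/3)): its argument vanishes at ε = 7/3, a logarithmic branch point, modulus 7/3.
The radius of convergence is the smallest modulus among the singular points: 7/3.


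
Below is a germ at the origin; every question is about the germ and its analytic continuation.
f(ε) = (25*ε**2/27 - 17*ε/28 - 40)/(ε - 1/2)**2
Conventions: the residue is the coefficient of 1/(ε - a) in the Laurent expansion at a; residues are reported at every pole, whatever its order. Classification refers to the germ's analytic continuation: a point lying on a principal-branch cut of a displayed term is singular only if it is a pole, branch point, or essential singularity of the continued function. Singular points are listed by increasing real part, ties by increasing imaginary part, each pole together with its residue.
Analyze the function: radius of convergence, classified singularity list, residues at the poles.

Denominator factor (ε - 1/2)^2: pole of order 2 at 1/2, modulus 1/2.
The radius of convergence is the smallest modulus among the singular points: 1/2.
At the order-2 pole 1/2 set g(ε) = (ε - (1/2))^2*f(ε) = 25*ε**2/27 - 17*ε/28 - 40.
Order-2 pole: residue = g'(a); g'(1/2) = 241/756, so the residue is 241/756.

Radius of convergence at 0: 1/2.
At 1/2: a pole of order 2; residue 241/756.


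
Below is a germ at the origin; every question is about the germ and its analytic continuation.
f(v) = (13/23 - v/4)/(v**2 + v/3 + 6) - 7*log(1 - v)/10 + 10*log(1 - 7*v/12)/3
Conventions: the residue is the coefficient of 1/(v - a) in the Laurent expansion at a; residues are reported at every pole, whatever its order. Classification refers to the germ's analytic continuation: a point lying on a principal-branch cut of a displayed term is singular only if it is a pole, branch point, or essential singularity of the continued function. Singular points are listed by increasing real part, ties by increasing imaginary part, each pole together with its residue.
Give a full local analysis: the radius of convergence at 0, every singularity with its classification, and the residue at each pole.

Radius of convergence at 0: 1.
At (-1/6) - ((1/6)*sqrt(215))*i: a pole of order 1; residue (-1/8) + ((67/7912)*sqrt(215))*i.
At (-1/6) + ((1/6)*sqrt(215))*i: a pole of order 1; residue (-1/8) - ((67/7912)*sqrt(215))*i.
At 1: a logarithmic branch point.
At 12/7: a logarithmic branch point.

Denominator factor (v**2 + v/3 + 6): discriminant -215/9, complex-conjugate roots (-1/6) + ((1/6)*sqrt(215))*i and (-1/6) - ((1/6)*sqrt(215))*i; poles of order 1, moduli sqrt(6) and sqrt(6).
Branch term (-7/10)*log(1 - v/(1)): its argument vanishes at v = 1, a logarithmic branch point, modulus 1.
Branch term (10/3)*log(1 - v/(12/7)): its argument vanishes at v = 12/7, a logarithmic branch point, modulus 12/7.
The radius of convergence is the smallest modulus among the singular points: 1.
The branch terms are analytic at (-1/6) - ((1/6)*sqrt(215))*i and contribute nothing to the residue; only the rational part matters.
The factor v**2 + v/3 + 6 splits as (v - a)(v - a') with a = (-1/6) - ((1/6)*sqrt(215))*i, a' = (-1/6) + ((1/6)*sqrt(215))*i. At the order-1 pole a set g(v) = (v - a)*(rational part) = [13/23 - v/4] / (v - a').
Simple pole: residue = g(a) at a = (-1/6) - ((1/6)*sqrt(215))*i, which is (-1/8) + ((67/7912)*sqrt(215))*i.
The branch terms are analytic at (-1/6) + ((1/6)*sqrt(215))*i and contribute nothing to the residue; only the rational part matters.
The factor v**2 + v/3 + 6 splits as (v - a)(v - a') with a = (-1/6) + ((1/6)*sqrt(215))*i, a' = (-1/6) - ((1/6)*sqrt(215))*i. At the order-1 pole a set g(v) = (v - a)*(rational part) = [13/23 - v/4] / (v - a').
Simple pole: residue = g(a) at a = (-1/6) + ((1/6)*sqrt(215))*i, which is (-1/8) - ((67/7912)*sqrt(215))*i.
List the singular points by increasing real part (a conjugate pair: the negative imaginary part first).


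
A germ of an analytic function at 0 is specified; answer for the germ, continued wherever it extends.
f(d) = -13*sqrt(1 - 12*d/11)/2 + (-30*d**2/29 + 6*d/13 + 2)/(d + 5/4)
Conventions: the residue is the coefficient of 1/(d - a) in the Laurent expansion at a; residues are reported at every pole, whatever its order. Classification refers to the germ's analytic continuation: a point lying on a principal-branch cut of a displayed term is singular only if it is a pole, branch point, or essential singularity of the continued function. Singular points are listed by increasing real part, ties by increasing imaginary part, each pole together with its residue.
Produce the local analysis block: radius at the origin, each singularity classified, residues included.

Radius of convergence at 0: 11/12.
At -5/4: a pole of order 1; residue -583/3016.
At 11/12: an algebraic (square-root) branch point.

Denominator factor (d + 5/4): pole of order 1 at -5/4, modulus 5/4.
Branch term (-13/2)*sqrt(1 - d/(11/12)): its argument vanishes at d = 11/12, a square-root branch point, modulus 11/12.
The radius of convergence is the smallest modulus among the singular points: 11/12.
The branch term is analytic at -5/4 and contributes nothing to the residue; only the rational part matters.
At the order-1 pole -5/4 set g(d) = (d - (-5/4))*(rational part) = -30*d**2/29 + 6*d/13 + 2.
Simple pole: residue = g(a) at a = -5/4, which is -583/3016.
List the singular points by increasing real part (a conjugate pair: the negative imaginary part first).


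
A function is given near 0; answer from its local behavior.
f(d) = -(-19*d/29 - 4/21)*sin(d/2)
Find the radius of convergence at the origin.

The radius of convergence is infinite.

The factor -sin(d/2) is entire and contributes no finite singular point.
The polynomial part has no poles.
No finite singular points: the Taylor series at 0 converges everywhere.


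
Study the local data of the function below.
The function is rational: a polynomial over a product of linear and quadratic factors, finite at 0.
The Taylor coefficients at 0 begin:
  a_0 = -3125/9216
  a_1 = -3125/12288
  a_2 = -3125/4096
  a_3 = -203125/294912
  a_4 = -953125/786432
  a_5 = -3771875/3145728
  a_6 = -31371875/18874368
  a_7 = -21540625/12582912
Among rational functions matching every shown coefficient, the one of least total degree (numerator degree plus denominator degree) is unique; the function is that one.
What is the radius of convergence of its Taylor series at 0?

The radius of convergence is -1/5 + (1/5)*sqrt(41).

No rational of total degree below 6 reproduces all 8 coefficients; solving the [0/6] Pade equations on them gives f(ρ) = 25/(18*(ρ**2 + 2*ρ/5 - 8/5)**3), whose expansion matches every shown term.
Denominator factor (ρ**2 + 2*ρ/5 - 8/5)^3: discriminant 164/25, real irrational roots -1/5 + (1/5)*sqrt(41) and -1/5 - (1/5)*sqrt(41); poles of order 3, moduli -1/5 + (1/5)*sqrt(41) and 1/5 + (1/5)*sqrt(41).
The radius of convergence is the smallest modulus among the singular points: -1/5 + (1/5)*sqrt(41).


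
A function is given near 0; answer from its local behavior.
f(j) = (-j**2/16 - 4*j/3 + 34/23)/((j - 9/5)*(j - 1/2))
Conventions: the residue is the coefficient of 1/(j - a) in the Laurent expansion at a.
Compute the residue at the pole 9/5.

The residue is -10343/11960.

At the order-1 pole 9/5 set g(j) = (j - (9/5))*f(j) = (-j**2/16 - 4*j/3 + 34/23)/(j - 1/2).
Simple pole: residue = g(a) at a = 9/5, which is -10343/11960.


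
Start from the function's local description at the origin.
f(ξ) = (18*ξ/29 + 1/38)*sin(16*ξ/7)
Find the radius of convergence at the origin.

The radius of convergence is infinite.

The factor sin(16*ξ/7) is entire and contributes no finite singular point.
The polynomial part has no poles.
No finite singular points: the Taylor series at 0 converges everywhere.


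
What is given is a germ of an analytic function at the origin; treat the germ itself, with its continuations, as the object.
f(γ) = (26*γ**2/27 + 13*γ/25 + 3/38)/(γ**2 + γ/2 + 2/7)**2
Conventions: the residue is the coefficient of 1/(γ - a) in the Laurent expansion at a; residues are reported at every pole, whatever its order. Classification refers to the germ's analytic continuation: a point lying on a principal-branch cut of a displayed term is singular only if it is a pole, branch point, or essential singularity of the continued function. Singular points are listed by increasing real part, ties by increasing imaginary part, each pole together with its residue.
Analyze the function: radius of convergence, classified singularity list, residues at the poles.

Denominator factor (γ**2 + γ/2 + 2/7)^2: discriminant -25/28, complex-conjugate roots (-1/4) + ((5/28)*sqrt(7))*i and (-1/4) - ((5/28)*sqrt(7))*i; poles of order 2, moduli (1/7)*sqrt(14) and (1/7)*sqrt(14).
The radius of convergence is the smallest modulus among the singular points: (1/7)*sqrt(14).
The factor γ**2 + γ/2 + 2/7 splits as (γ - a)(γ - a') with a = (-1/4) - ((5/28)*sqrt(7))*i, a' = (-1/4) + ((5/28)*sqrt(7))*i. At the order-2 pole a set g(γ) = (γ - a)^2*f(γ) = [26*γ**2/27 + 13*γ/25 + 3/38] / (γ - a')^2.
Order-2 pole: residue = g'(a); g'((-1/4) - ((5/28)*sqrt(7))*i) = ((321868/1603125)*sqrt(7))*i, so the residue is ((321868/1603125)*sqrt(7))*i.
The factor γ**2 + γ/2 + 2/7 splits as (γ - a)(γ - a') with a = (-1/4) + ((5/28)*sqrt(7))*i, a' = (-1/4) - ((5/28)*sqrt(7))*i. At the order-2 pole a set g(γ) = (γ - a)^2*f(γ) = [26*γ**2/27 + 13*γ/25 + 3/38] / (γ - a')^2.
Order-2 pole: residue = g'(a); g'((-1/4) + ((5/28)*sqrt(7))*i) = -((321868/1603125)*sqrt(7))*i, so the residue is -((321868/1603125)*sqrt(7))*i.
List the singular points by increasing real part (a conjugate pair: the negative imaginary part first).

Radius of convergence at 0: (1/7)*sqrt(14).
At (-1/4) - ((5/28)*sqrt(7))*i: a pole of order 2; residue ((321868/1603125)*sqrt(7))*i.
At (-1/4) + ((5/28)*sqrt(7))*i: a pole of order 2; residue -((321868/1603125)*sqrt(7))*i.


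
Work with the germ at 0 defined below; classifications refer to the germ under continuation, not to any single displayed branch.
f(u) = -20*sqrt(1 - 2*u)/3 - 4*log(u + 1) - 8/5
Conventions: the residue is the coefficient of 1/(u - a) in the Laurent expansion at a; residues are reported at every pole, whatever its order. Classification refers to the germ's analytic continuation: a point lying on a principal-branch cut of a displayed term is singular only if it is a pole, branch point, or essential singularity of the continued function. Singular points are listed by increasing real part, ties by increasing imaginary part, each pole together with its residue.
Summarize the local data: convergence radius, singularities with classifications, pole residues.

Branch term (-20/3)*sqrt(1 - u/(1/2)): its argument vanishes at u = 1/2, a square-root branch point, modulus 1/2.
Branch term (-4)*log(1 - u/(-1)): its argument vanishes at u = -1, a logarithmic branch point, modulus 1.
The radius of convergence is the smallest modulus among the singular points: 1/2.
List the singular points by increasing real part (a conjugate pair: the negative imaginary part first).

Radius of convergence at 0: 1/2.
At -1: a logarithmic branch point.
At 1/2: an algebraic (square-root) branch point.


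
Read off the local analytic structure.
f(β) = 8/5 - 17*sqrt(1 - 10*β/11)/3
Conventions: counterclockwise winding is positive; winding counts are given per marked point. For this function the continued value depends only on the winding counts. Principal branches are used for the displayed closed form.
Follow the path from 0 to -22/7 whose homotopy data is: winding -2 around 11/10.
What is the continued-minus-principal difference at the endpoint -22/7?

Continued minus principal equals 0.

The rational part is single-valued and drops out of the difference; each branch term changes only by its own monodromy.
(-17/3)*sqrt(1 - β/(11/10)): winding -2 is even, the square root returns to the same sheet, contribution 0.
Summing the contributions at β = -22/7 gives 0.


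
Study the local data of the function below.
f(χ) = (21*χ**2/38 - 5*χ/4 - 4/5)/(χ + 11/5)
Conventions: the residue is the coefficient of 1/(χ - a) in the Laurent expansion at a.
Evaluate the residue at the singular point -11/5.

The residue is 8787/1900.

At the order-1 pole -11/5 set g(χ) = (χ - (-11/5))*f(χ) = 21*χ**2/38 - 5*χ/4 - 4/5.
Simple pole: residue = g(a) at a = -11/5, which is 8787/1900.


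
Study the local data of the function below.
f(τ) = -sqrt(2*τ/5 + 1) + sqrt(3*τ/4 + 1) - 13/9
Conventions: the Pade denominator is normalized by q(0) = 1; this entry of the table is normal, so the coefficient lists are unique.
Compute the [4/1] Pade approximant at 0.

The Pade approximant has numerator coefficients [-13/9, -3676043/5982300, 4821663/106352000, -474607/92480000, 589146789/680652800000]; denominator coefficients [1, 726607/1329400].

Taylor coefficients needed (expand at 0): a_0 = -13/9, a_1 = 7/40, a_2 = -161/3200, a_3 = 2863/128000, a_4 = -46529/4096000, a_5 = 5086249/819200000.
Write the denominator as Q(τ) = 1 + q1*τ. Requiring Q*f - P = O(τ^6) with deg P <= 4 kills the coefficients of τ^5..τ^5 in Q*f:
  τ^5: a_5 + q1*a_4 = 0, i.e. 5086249/819200000 + (-46529/4096000)*q1 = 0.
Solving this linear system: q1 = 726607/1329400.
The numerator is Q*f truncated at degree 4: P0 = a_0 = -13/9; P1 = a_1 + q1*a_0 = -3676043/5982300; P2 = a_2 + q1*a_1 = 4821663/106352000; P3 = a_3 + q1*a_2 = -474607/92480000; P4 = a_4 + q1*a_3 = 589146789/680652800000.


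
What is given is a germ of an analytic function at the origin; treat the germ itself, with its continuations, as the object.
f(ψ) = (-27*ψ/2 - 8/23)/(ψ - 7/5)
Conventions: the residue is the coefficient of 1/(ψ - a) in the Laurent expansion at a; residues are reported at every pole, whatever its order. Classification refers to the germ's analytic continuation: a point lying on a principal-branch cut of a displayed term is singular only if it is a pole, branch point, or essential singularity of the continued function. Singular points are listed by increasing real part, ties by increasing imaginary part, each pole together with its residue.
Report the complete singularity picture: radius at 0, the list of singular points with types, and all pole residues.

Radius of convergence at 0: 7/5.
At 7/5: a pole of order 1; residue -4427/230.

Denominator factor (ψ - 7/5): pole of order 1 at 7/5, modulus 7/5.
The radius of convergence is the smallest modulus among the singular points: 7/5.
At the order-1 pole 7/5 set g(ψ) = (ψ - (7/5))*f(ψ) = -27*ψ/2 - 8/23.
Simple pole: residue = g(a) at a = 7/5, which is -4427/230.


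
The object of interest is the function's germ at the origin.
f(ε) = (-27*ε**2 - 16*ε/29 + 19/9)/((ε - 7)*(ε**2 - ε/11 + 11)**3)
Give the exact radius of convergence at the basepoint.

Denominator factor (ε - 7): pole of order 1 at 7, modulus 7.
Denominator factor (ε**2 - ε/11 + 11)^3: discriminant -5323/121, complex-conjugate roots (1/22) + ((1/22)*sqrt(5323))*i and (1/22) - ((1/22)*sqrt(5323))*i; poles of order 3, moduli sqrt(11) and sqrt(11).
The radius of convergence is the smallest modulus among the singular points: sqrt(11).

The radius of convergence is sqrt(11).


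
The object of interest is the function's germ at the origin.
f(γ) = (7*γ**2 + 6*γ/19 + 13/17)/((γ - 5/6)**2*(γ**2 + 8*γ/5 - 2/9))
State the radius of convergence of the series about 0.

The radius of convergence is -4/5 + (1/15)*sqrt(194).

Denominator factor (γ**2 + 8*γ/5 - 2/9): discriminant 776/225, real irrational roots -4/5 + (1/15)*sqrt(194) and -4/5 - (1/15)*sqrt(194); poles of order 1, moduli -4/5 + (1/15)*sqrt(194) and 4/5 + (1/15)*sqrt(194).
Denominator factor (γ - 5/6)^2: pole of order 2 at 5/6, modulus 5/6.
The radius of convergence is the smallest modulus among the singular points: -4/5 + (1/15)*sqrt(194).


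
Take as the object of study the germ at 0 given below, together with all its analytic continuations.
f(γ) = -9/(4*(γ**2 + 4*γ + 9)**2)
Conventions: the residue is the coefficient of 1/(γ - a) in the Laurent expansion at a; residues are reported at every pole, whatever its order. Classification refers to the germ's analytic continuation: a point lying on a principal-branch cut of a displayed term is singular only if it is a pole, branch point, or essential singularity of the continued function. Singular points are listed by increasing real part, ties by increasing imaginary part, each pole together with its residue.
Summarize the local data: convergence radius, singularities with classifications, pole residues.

Denominator factor (γ**2 + 4*γ + 9)^2: discriminant -20, complex-conjugate roots (-2) + (sqrt(5))*i and (-2) - (sqrt(5))*i; poles of order 2, moduli 3 and 3.
The radius of convergence is the smallest modulus among the singular points: 3.
The factor γ**2 + 4*γ + 9 splits as (γ - a)(γ - a') with a = (-2) - (sqrt(5))*i, a' = (-2) + (sqrt(5))*i. At the order-2 pole a set g(γ) = (γ - a)^2*f(γ) = [-9/4] / (γ - a')^2.
Order-2 pole: residue = g'(a); g'((-2) - (sqrt(5))*i) = -((9/400)*sqrt(5))*i, so the residue is -((9/400)*sqrt(5))*i.
The factor γ**2 + 4*γ + 9 splits as (γ - a)(γ - a') with a = (-2) + (sqrt(5))*i, a' = (-2) - (sqrt(5))*i. At the order-2 pole a set g(γ) = (γ - a)^2*f(γ) = [-9/4] / (γ - a')^2.
Order-2 pole: residue = g'(a); g'((-2) + (sqrt(5))*i) = ((9/400)*sqrt(5))*i, so the residue is ((9/400)*sqrt(5))*i.
List the singular points by increasing real part (a conjugate pair: the negative imaginary part first).

Radius of convergence at 0: 3.
At (-2) - (sqrt(5))*i: a pole of order 2; residue -((9/400)*sqrt(5))*i.
At (-2) + (sqrt(5))*i: a pole of order 2; residue ((9/400)*sqrt(5))*i.


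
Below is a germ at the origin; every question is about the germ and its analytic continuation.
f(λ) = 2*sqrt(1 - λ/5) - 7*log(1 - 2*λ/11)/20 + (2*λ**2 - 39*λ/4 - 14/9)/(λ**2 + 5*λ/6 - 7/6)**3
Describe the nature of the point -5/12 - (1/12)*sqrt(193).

The point is a pole of order 3.

The denominator factor λ**2 + 5*λ/6 - 7/6 vanishes at -5/12 - (1/12)*sqrt(193) and appears to the power 3; the numerator there equals 797/144 + (137/144)*sqrt(193), nonzero, and no other factor vanishes.
The branch terms are analytic at this point.
Hence a pole whose order is the multiplicity, 3.


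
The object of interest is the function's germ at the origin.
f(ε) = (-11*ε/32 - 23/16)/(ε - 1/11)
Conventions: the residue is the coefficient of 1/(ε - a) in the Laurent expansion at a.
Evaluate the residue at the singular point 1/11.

The residue is -47/32.

At the order-1 pole 1/11 set g(ε) = (ε - (1/11))*f(ε) = -11*ε/32 - 23/16.
Simple pole: residue = g(a) at a = 1/11, which is -47/32.


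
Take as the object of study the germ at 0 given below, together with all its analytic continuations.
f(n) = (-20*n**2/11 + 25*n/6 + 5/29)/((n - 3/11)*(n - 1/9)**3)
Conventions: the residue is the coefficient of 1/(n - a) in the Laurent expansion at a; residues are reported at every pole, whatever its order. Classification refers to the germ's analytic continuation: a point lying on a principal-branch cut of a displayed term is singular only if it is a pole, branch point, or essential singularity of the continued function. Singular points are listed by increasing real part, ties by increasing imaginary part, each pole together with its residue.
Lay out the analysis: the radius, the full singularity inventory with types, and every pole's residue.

Radius of convergence at 0: 1/9.
At 1/9: a pole of order 3; residue -66043755/237568.
At 3/11: a pole of order 1; residue 66043755/237568.

Denominator factor (n - 3/11): pole of order 1 at 3/11, modulus 3/11.
Denominator factor (n - 1/9)^3: pole of order 3 at 1/9, modulus 1/9.
The radius of convergence is the smallest modulus among the singular points: 1/9.
At the order-3 pole 1/9 set g(n) = (n - (1/9))^3*f(n) = (-20*n**2/11 + 25*n/6 + 5/29)/(n - 3/11).
Order-3 pole: residue = g''(a)/2; g''(1/9) = -66043755/118784, so the residue is -66043755/237568.
At the order-1 pole 3/11 set g(n) = (n - (3/11))*f(n) = (-20*n**2/11 + 25*n/6 + 5/29)/(n - 1/9)**3.
Simple pole: residue = g(a) at a = 3/11, which is 66043755/237568.
List the singular points by increasing real part (a conjugate pair: the negative imaginary part first).


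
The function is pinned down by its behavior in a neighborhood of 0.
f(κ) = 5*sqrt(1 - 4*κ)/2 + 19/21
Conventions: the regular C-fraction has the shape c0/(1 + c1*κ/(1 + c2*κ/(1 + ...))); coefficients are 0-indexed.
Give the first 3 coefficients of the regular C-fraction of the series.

The regular C-fraction coefficients are [143/42, 210/143, -353/143].

Taylor coefficients (expand at 0): a_0 = 143/42, a_1 = -5, a_2 = -5.
c0 = a_0 = 143/42. Peel one level at a time: if S = 1 + c*κ/S' with S'(0) = 1, then c is the κ-coefficient of S and S' = c*κ/(S - 1).
S_1 = c0/f = 1 + (210/143)*κ + (74130/20449)*κ^2 + ...; c1 = 210/143.
S_2 = c1*κ/(S_1 - 1) = 1 + (-353/143)*κ + ...; c2 = -353/143.


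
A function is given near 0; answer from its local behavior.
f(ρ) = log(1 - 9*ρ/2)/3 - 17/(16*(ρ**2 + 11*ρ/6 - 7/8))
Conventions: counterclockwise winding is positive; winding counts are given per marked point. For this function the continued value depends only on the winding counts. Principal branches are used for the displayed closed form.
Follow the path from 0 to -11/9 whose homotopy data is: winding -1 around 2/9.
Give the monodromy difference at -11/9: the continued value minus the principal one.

The rational part is single-valued and drops out of the difference; each branch term changes only by its own monodromy.
(1/3)*log(1 - ρ/(2/9)): each positive loop around 2/9 adds 2*pi*i to the log, so winding -1 contributes (1/3)*(-1)*2*pi*i = -(2/3)*pi*i.
Summing the contributions at ρ = -11/9 gives -(2/3)*pi*i.

Continued minus principal equals -(2/3)*pi*i.


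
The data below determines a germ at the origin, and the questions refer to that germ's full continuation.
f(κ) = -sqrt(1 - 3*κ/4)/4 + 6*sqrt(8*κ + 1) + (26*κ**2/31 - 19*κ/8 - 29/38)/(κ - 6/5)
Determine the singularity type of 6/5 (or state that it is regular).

The denominator factor κ - 6/5 vanishes at 6/5 and appears to the power 1; the numerator there equals -141679/58900, nonzero, and no other factor vanishes.
The branch terms are analytic at this point.
Hence a pole whose order is the multiplicity, 1.

The point is a pole of order 1.


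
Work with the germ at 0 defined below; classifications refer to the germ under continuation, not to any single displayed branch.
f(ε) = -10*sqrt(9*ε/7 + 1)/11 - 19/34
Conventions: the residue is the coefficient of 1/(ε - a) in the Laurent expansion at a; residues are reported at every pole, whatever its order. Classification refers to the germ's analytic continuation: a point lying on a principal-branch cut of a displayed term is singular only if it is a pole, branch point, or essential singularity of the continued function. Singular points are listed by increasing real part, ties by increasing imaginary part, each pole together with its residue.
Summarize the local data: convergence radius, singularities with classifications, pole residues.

Radius of convergence at 0: 7/9.
At -7/9: an algebraic (square-root) branch point.

Branch term (-10/11)*sqrt(1 - ε/(-7/9)): its argument vanishes at ε = -7/9, a square-root branch point, modulus 7/9.
The radius of convergence is the smallest modulus among the singular points: 7/9.


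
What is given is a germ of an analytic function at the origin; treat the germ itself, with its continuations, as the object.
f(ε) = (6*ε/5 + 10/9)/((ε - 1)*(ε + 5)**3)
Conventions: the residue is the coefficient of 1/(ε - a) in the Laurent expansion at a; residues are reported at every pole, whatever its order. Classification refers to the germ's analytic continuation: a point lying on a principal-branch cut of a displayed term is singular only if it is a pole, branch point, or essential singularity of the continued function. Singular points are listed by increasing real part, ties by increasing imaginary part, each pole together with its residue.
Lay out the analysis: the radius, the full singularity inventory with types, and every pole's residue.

Radius of convergence at 0: 1.
At -5: a pole of order 3; residue -13/1215.
At 1: a pole of order 1; residue 13/1215.

Denominator factor (ε + 5)^3: pole of order 3 at -5, modulus 5.
Denominator factor (ε - 1): pole of order 1 at 1, modulus 1.
The radius of convergence is the smallest modulus among the singular points: 1.
At the order-3 pole -5 set g(ε) = (ε - (-5))^3*f(ε) = (6*ε/5 + 10/9)/(ε - 1).
Order-3 pole: residue = g''(a)/2; g''(-5) = -26/1215, so the residue is -13/1215.
At the order-1 pole 1 set g(ε) = (ε - (1))*f(ε) = (6*ε/5 + 10/9)/(ε + 5)**3.
Simple pole: residue = g(a) at a = 1, which is 13/1215.
List the singular points by increasing real part (a conjugate pair: the negative imaginary part first).


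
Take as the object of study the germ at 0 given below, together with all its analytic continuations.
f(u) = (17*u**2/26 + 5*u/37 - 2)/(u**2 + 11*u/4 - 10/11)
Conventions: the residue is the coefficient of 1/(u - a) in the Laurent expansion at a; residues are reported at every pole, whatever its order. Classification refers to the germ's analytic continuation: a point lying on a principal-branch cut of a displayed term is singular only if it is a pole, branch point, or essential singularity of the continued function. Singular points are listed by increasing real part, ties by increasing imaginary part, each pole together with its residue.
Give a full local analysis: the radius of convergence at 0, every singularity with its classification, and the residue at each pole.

Denominator factor (u**2 + 11*u/4 - 10/11): discriminant 1971/176, real irrational roots -11/8 + (3/88)*sqrt(2409) and -11/8 - (3/88)*sqrt(2409); poles of order 1, moduli -11/8 + (3/88)*sqrt(2409) and 11/8 + (3/88)*sqrt(2409).
The radius of convergence is the smallest modulus among the singular points: -11/8 + (3/88)*sqrt(2409).
The factor u**2 + 11*u/4 - 10/11 splits as (u - a)(u - a') with a = -11/8 - (3/88)*sqrt(2409), a' = -11/8 + (3/88)*sqrt(2409). At the order-1 pole a set g(u) = (u - a)*f(u) = [17*u**2/26 + 5*u/37 - 2] / (u - a').
Simple pole: residue = g(a) at a = -11/8 - (3/88)*sqrt(2409), which is -6399/7696 - (7649/1426128)*sqrt(2409).
The factor u**2 + 11*u/4 - 10/11 splits as (u - a)(u - a') with a = -11/8 + (3/88)*sqrt(2409), a' = -11/8 - (3/88)*sqrt(2409). At the order-1 pole a set g(u) = (u - a)*f(u) = [17*u**2/26 + 5*u/37 - 2] / (u - a').
Simple pole: residue = g(a) at a = -11/8 + (3/88)*sqrt(2409), which is -6399/7696 + (7649/1426128)*sqrt(2409).
List the singular points by increasing real part (a conjugate pair: the negative imaginary part first).

Radius of convergence at 0: -11/8 + (3/88)*sqrt(2409).
At -11/8 - (3/88)*sqrt(2409): a pole of order 1; residue -6399/7696 - (7649/1426128)*sqrt(2409).
At -11/8 + (3/88)*sqrt(2409): a pole of order 1; residue -6399/7696 + (7649/1426128)*sqrt(2409).
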